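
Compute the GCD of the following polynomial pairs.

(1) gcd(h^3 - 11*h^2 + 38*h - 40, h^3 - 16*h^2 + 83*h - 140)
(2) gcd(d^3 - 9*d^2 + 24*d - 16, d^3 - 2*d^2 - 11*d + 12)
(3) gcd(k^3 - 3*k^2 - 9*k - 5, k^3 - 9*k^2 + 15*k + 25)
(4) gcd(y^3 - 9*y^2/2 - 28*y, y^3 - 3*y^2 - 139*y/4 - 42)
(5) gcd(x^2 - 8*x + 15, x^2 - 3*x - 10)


(1) = h^2 - 9*h + 20
(2) = gcd((d - 4)^2*(d - 1), (d - 4)*(d - 1)*(d + 3)) = d^2 - 5*d + 4
(3) = k^2 - 4*k - 5
(4) = gcd(y*(y - 8)*(y + 7/2), (y - 8)*(y + 3/2)*(y + 7/2)) = y^2 - 9*y/2 - 28
(5) = gcd((x - 5)*(x - 3), (x - 5)*(x + 2)) = x - 5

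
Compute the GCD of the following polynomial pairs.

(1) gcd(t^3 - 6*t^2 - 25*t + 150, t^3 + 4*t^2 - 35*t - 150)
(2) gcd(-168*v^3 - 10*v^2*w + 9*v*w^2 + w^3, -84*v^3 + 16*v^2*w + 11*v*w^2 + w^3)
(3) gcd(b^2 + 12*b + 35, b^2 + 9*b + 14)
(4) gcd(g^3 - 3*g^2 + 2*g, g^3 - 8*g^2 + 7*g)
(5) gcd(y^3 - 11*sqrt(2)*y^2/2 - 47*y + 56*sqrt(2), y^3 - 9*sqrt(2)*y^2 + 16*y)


(1) = gcd((t - 6)*(t - 5)*(t + 5), (t - 6)*(t + 5)^2) = t^2 - t - 30
(2) = gcd((-4*v + w)*(6*v + w)*(7*v + w), (-2*v + w)*(6*v + w)*(7*v + w)) = 42*v^2 + 13*v*w + w^2
(3) = b + 7
(4) = gcd(g*(g - 2)*(g - 1), g*(g - 7)*(g - 1)) = g^2 - g
(5) = gcd((y - 8*sqrt(2))*(y - sqrt(2))*(y + 7*sqrt(2)/2), y*(y - 8*sqrt(2))*(y - sqrt(2))) = y^2 - 9*sqrt(2)*y + 16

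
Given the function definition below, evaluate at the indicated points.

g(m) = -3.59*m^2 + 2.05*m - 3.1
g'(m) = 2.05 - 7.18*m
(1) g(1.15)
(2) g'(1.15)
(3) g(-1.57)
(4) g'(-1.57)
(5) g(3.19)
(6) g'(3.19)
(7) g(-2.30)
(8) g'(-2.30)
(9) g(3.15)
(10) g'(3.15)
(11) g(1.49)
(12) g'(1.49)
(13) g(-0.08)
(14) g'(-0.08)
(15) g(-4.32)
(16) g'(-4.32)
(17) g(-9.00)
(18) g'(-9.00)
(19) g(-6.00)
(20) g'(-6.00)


(1) = -5.49
(2) = -6.21
(3) = -15.17
(4) = 13.32
(5) = -33.09
(6) = -20.85
(7) = -26.81
(8) = 18.56
(9) = -32.26
(10) = -20.57
(11) = -8.02
(12) = -8.65
(13) = -3.29
(14) = 2.62
(15) = -78.95
(16) = 33.07
(17) = -312.34
(18) = 66.67
(19) = -144.64
(20) = 45.13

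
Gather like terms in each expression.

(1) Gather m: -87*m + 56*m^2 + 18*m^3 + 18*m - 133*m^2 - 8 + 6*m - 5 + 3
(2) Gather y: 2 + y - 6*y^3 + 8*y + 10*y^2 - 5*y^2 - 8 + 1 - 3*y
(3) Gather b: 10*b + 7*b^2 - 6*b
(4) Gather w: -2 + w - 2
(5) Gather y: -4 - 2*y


(1) = 18*m^3 - 77*m^2 - 63*m - 10
(2) = -6*y^3 + 5*y^2 + 6*y - 5
(3) = 7*b^2 + 4*b
(4) = w - 4
(5) = -2*y - 4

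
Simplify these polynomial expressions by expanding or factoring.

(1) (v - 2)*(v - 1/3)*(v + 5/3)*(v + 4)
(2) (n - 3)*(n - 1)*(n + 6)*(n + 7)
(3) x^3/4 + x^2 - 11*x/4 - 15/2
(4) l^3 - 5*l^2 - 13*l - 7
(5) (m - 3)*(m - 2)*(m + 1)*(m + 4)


(1) = v^4 + 10*v^3/3 - 53*v^2/9 - 106*v/9 + 40/9
(2) = n^4 + 9*n^3 - 7*n^2 - 129*n + 126
(3) = (x/4 + 1/2)*(x - 3)*(x + 5)
(4) = (l - 7)*(l + 1)^2
(5) = m^4 - 15*m^2 + 10*m + 24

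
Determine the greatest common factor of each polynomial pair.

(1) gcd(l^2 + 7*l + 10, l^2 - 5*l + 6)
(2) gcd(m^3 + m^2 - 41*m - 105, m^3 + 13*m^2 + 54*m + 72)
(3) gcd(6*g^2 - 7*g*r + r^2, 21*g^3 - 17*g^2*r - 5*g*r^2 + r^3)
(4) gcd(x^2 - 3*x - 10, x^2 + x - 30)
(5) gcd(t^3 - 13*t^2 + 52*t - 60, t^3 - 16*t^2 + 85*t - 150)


(1) = 1
(2) = m + 3
(3) = gcd((-6*g + r)*(-g + r), (-7*g + r)*(-g + r)*(3*g + r)) = -g + r
(4) = x - 5
(5) = t^2 - 11*t + 30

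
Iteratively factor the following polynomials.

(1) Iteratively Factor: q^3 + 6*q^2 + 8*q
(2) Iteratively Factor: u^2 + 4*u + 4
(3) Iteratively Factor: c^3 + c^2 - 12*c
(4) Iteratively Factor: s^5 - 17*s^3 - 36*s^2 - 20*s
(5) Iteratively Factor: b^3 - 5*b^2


(1) = (q)*(q^2 + 6*q + 8) = q*(q + 2)*(q + 4)
(2) = (u + 2)*(u + 2)
(3) = (c)*(c^2 + c - 12) = c*(c + 4)*(c - 3)
(4) = (s - 5)*(s^4 + 5*s^3 + 8*s^2 + 4*s) = s*(s - 5)*(s^3 + 5*s^2 + 8*s + 4) = s*(s - 5)*(s + 1)*(s^2 + 4*s + 4) = s*(s - 5)*(s + 1)*(s + 2)*(s + 2)
(5) = (b)*(b^2 - 5*b) = b*(b - 5)*(b)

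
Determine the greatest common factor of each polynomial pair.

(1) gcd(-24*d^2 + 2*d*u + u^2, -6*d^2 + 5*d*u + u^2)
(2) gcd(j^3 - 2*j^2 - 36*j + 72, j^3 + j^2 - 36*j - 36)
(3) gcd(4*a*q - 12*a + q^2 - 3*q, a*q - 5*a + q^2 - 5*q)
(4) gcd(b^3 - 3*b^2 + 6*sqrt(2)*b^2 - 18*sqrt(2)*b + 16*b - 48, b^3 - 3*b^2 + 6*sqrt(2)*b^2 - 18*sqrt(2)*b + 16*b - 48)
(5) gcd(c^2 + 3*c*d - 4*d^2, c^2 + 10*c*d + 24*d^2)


(1) = gcd((-4*d + u)*(6*d + u), (-d + u)*(6*d + u)) = 6*d + u
(2) = gcd((j - 6)*(j - 2)*(j + 6), (j - 6)*(j + 1)*(j + 6)) = j^2 - 36
(3) = gcd((4*a + q)*(q - 3), (a + q)*(q - 5)) = 1
(4) = gcd((b - 3)*(b + 2*sqrt(2))*(b + 4*sqrt(2)), (b - 3)*(b + 2*sqrt(2))*(b + 4*sqrt(2))) = b^3 + b^2*(-3 + 6*sqrt(2)) + b*(16 - 18*sqrt(2)) - 48
(5) = c + 4*d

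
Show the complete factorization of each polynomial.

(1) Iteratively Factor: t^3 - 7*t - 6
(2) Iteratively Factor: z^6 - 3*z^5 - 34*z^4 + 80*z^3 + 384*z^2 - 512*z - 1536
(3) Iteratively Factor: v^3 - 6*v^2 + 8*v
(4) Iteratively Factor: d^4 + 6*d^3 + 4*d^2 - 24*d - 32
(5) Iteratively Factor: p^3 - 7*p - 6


(1) = (t - 3)*(t^2 + 3*t + 2) = (t - 3)*(t + 1)*(t + 2)
(2) = (z - 4)*(z^5 + z^4 - 30*z^3 - 40*z^2 + 224*z + 384) = (z - 4)^2*(z^4 + 5*z^3 - 10*z^2 - 80*z - 96) = (z - 4)^3*(z^3 + 9*z^2 + 26*z + 24) = (z - 4)^3*(z + 2)*(z^2 + 7*z + 12) = (z - 4)^3*(z + 2)*(z + 4)*(z + 3)
(3) = (v - 4)*(v^2 - 2*v) = (v - 4)*(v - 2)*(v)
(4) = (d + 4)*(d^3 + 2*d^2 - 4*d - 8) = (d + 2)*(d + 4)*(d^2 - 4) = (d - 2)*(d + 2)*(d + 4)*(d + 2)
(5) = (p - 3)*(p^2 + 3*p + 2) = (p - 3)*(p + 1)*(p + 2)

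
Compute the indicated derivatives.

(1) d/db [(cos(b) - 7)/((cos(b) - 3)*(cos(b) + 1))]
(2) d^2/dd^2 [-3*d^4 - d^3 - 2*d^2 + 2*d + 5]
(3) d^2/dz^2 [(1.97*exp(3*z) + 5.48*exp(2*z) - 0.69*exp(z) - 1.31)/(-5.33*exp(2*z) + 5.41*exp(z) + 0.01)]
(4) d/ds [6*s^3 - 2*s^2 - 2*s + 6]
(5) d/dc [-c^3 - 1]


(1) = (cos(b)^2 - 14*cos(b) + 17)*sin(b)/((cos(b) - 3)^2*(cos(b) + 1)^2)
(2) = -36*d^2 - 6*d - 4
(3) = (-55.965533*exp(6*z) + 170.416623*exp(5*z) - 368.837929*exp(4*z) + 6.029122*exp(3*z) - 113.993244*exp(2*z) + 38.580982*exp(z) - 0.070802)*exp(z)/(151.419437*exp(6*z) - 461.076447*exp(5*z) + 467.144652*exp(4*z) - 156.610303*exp(3*z) - 0.876444*exp(2*z) - 0.001623*exp(z) - 1.0e-6)
(4) = 18*s^2 - 4*s - 2
(5) = -3*c^2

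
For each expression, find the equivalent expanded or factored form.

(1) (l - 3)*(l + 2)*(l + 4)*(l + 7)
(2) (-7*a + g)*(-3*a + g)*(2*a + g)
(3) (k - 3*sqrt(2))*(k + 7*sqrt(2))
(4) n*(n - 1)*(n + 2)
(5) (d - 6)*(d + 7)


(1) = l^4 + 10*l^3 + 11*l^2 - 94*l - 168
(2) = 42*a^3 + a^2*g - 8*a*g^2 + g^3
(3) = k^2 + 4*sqrt(2)*k - 42
(4) = n^3 + n^2 - 2*n
(5) = d^2 + d - 42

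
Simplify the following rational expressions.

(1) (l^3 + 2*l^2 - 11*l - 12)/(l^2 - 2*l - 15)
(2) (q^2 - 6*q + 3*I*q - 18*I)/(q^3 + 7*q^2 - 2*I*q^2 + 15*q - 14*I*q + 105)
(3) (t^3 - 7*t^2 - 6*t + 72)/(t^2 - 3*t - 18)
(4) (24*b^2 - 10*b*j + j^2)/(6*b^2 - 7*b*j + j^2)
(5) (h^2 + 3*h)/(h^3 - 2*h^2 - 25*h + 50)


(1) = (l^3 + 2*l^2 - 11*l - 12)/(l^2 - 2*l - 15)
(2) = (q - 6)/(q^2 + q*(7 - 5*I) - 35*I)
(3) = t - 4
(4) = (4*b - j)/(b - j)
(5) = (h^2 + 3*h)/(h^3 - 2*h^2 - 25*h + 50)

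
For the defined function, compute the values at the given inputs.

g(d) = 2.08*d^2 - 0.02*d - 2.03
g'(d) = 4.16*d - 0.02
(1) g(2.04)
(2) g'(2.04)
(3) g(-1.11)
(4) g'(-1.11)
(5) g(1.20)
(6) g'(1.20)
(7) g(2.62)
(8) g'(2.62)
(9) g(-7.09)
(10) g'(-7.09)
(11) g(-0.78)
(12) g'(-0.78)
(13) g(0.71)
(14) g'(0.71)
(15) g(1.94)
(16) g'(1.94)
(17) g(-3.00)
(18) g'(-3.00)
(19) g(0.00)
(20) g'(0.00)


(1) = 6.59
(2) = 8.47
(3) = 0.55
(4) = -4.64
(5) = 0.94
(6) = 4.97
(7) = 12.20
(8) = 10.88
(9) = 102.67
(10) = -29.51
(11) = -0.75
(12) = -3.26
(13) = -1.00
(14) = 2.93
(15) = 5.76
(16) = 8.05
(17) = 16.75
(18) = -12.50
(19) = -2.03
(20) = -0.02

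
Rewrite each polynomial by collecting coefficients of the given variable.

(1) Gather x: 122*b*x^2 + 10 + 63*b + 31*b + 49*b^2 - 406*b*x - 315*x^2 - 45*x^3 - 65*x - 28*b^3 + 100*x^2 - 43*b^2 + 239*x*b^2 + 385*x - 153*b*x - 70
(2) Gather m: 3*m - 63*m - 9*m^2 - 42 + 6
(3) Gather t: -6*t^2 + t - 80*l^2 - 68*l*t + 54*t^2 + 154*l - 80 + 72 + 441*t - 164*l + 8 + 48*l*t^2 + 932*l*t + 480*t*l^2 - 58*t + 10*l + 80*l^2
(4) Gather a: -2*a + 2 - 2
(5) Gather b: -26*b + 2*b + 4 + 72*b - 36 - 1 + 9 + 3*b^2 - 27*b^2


(1) = -28*b^3 + 6*b^2 + 94*b - 45*x^3 + x^2*(122*b - 215) + x*(239*b^2 - 559*b + 320) - 60
(2) = -9*m^2 - 60*m - 36
(3) = t^2*(48*l + 48) + t*(480*l^2 + 864*l + 384)
(4) = -2*a
(5) = -24*b^2 + 48*b - 24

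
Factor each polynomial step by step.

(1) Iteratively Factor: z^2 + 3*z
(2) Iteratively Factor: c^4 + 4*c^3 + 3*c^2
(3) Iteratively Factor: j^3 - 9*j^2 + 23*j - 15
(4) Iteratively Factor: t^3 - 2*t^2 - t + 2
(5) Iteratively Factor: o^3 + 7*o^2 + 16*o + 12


(1) = (z)*(z + 3)
(2) = (c)*(c^3 + 4*c^2 + 3*c) = c^2*(c^2 + 4*c + 3) = c^2*(c + 1)*(c + 3)
(3) = (j - 5)*(j^2 - 4*j + 3) = (j - 5)*(j - 3)*(j - 1)
(4) = (t + 1)*(t^2 - 3*t + 2) = (t - 2)*(t + 1)*(t - 1)
(5) = (o + 3)*(o^2 + 4*o + 4) = (o + 2)*(o + 3)*(o + 2)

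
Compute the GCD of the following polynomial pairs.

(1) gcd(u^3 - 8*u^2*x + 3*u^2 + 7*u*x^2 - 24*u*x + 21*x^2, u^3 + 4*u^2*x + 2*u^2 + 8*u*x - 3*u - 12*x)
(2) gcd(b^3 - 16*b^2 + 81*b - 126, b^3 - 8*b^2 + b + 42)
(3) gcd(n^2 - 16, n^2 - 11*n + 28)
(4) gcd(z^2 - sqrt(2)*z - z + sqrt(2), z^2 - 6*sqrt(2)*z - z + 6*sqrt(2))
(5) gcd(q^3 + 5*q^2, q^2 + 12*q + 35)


(1) = u + 3
(2) = gcd((b - 7)*(b - 6)*(b - 3), (b - 7)*(b - 3)*(b + 2)) = b^2 - 10*b + 21
(3) = n - 4
(4) = z - 1
(5) = gcd(q^2*(q + 5), (q + 5)*(q + 7)) = q + 5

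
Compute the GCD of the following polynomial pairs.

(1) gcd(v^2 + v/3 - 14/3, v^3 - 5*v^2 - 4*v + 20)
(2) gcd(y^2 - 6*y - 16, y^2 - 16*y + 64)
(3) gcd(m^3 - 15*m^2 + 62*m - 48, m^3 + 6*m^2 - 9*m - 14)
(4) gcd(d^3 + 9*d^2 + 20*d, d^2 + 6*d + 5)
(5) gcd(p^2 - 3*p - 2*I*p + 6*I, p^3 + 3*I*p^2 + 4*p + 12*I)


(1) = gcd((v - 2)*(v + 7/3), (v - 5)*(v - 2)*(v + 2)) = v - 2
(2) = gcd((y - 8)*(y + 2), (y - 8)^2) = y - 8
(3) = gcd((m - 8)*(m - 6)*(m - 1), (m - 2)*(m + 1)*(m + 7)) = 1
(4) = gcd(d*(d + 4)*(d + 5), (d + 1)*(d + 5)) = d + 5
(5) = p - 2*I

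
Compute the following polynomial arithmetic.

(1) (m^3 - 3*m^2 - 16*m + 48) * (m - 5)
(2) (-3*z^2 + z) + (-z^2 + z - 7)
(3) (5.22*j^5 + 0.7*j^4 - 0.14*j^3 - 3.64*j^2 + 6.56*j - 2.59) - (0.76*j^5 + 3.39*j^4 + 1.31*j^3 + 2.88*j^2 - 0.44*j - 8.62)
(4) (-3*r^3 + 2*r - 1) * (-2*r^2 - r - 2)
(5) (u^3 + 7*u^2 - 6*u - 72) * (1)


(1) = m^4 - 8*m^3 - m^2 + 128*m - 240
(2) = -4*z^2 + 2*z - 7
(3) = 4.46*j^5 - 2.69*j^4 - 1.45*j^3 - 6.52*j^2 + 7.0*j + 6.03
(4) = 6*r^5 + 3*r^4 + 2*r^3 - 3*r + 2
(5) = u^3 + 7*u^2 - 6*u - 72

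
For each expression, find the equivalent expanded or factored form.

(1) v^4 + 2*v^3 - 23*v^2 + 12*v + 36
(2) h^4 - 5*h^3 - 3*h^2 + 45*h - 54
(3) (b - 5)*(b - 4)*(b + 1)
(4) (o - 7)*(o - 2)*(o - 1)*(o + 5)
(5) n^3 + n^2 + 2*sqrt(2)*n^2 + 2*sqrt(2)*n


(1) = (v - 3)*(v - 2)*(v + 1)*(v + 6)
(2) = (h - 3)^2*(h - 2)*(h + 3)
(3) = b^3 - 8*b^2 + 11*b + 20
(4) = o^4 - 5*o^3 - 27*o^2 + 101*o - 70
(5) = n*(n + 1)*(n + 2*sqrt(2))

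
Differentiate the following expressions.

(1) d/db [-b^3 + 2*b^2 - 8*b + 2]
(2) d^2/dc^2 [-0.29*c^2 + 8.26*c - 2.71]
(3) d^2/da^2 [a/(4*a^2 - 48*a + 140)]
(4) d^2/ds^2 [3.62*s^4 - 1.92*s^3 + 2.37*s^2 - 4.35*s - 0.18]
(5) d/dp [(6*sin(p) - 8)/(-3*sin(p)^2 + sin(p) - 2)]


(1) = -3*b^2 + 4*b - 8
(2) = -0.580000000000000
(3) = (4*a*(a - 6)^2 + 3*(4 - a)*(a^2 - 12*a + 35))/(2*(a^2 - 12*a + 35)^3)
(4) = 43.44*s^2 - 11.52*s + 4.74
(5) = 2*(9*sin(p)^2 - 24*sin(p) - 2)*cos(p)/(3*sin(p)^2 - sin(p) + 2)^2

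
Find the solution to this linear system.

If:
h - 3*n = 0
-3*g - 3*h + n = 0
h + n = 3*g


Then:
g = 0
h = 0
n = 0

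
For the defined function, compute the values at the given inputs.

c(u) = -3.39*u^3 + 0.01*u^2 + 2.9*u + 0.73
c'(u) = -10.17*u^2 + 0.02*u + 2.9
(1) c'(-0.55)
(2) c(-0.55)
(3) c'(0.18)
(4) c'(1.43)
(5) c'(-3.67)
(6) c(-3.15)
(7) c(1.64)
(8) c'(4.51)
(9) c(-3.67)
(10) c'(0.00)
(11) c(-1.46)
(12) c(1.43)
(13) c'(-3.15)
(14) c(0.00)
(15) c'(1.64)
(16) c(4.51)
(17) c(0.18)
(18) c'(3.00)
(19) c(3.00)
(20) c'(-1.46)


(1) = -0.19
(2) = -0.30
(3) = 2.57
(4) = -17.87
(5) = -134.15
(6) = 97.65
(7) = -9.44
(8) = -203.87
(9) = 157.79
(10) = 2.90
(11) = 7.07
(12) = -5.02
(13) = -98.07
(14) = 0.73
(15) = -24.42
(16) = -296.97
(17) = 1.23
(18) = -88.57
(19) = -82.01
(20) = -18.81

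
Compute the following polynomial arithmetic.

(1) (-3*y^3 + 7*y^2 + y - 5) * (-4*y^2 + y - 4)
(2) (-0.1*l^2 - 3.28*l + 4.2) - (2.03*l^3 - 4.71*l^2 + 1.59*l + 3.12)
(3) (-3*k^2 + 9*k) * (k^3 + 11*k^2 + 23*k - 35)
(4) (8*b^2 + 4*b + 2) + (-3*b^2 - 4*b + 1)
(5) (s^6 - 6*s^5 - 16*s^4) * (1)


(1) = 12*y^5 - 31*y^4 + 15*y^3 - 7*y^2 - 9*y + 20
(2) = -2.03*l^3 + 4.61*l^2 - 4.87*l + 1.08
(3) = -3*k^5 - 24*k^4 + 30*k^3 + 312*k^2 - 315*k
(4) = 5*b^2 + 3
(5) = s^6 - 6*s^5 - 16*s^4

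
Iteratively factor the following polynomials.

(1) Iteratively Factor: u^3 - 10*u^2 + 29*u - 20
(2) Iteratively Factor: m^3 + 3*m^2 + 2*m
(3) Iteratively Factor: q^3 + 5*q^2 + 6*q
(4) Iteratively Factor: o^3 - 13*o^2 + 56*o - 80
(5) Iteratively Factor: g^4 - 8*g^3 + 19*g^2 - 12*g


(1) = (u - 4)*(u^2 - 6*u + 5) = (u - 5)*(u - 4)*(u - 1)
(2) = (m + 2)*(m^2 + m) = m*(m + 2)*(m + 1)
(3) = (q + 3)*(q^2 + 2*q) = (q + 2)*(q + 3)*(q)
(4) = (o - 4)*(o^2 - 9*o + 20) = (o - 5)*(o - 4)*(o - 4)
(5) = (g - 4)*(g^3 - 4*g^2 + 3*g) = (g - 4)*(g - 3)*(g^2 - g) = g*(g - 4)*(g - 3)*(g - 1)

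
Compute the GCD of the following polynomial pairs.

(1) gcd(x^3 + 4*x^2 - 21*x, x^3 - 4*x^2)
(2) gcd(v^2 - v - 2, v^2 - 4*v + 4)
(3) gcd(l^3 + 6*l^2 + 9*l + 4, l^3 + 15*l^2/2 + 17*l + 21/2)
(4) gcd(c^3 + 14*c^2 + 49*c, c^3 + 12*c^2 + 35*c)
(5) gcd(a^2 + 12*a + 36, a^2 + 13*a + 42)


(1) = x
(2) = gcd((v - 2)*(v + 1), (v - 2)^2) = v - 2
(3) = l + 1
(4) = c^2 + 7*c
(5) = a + 6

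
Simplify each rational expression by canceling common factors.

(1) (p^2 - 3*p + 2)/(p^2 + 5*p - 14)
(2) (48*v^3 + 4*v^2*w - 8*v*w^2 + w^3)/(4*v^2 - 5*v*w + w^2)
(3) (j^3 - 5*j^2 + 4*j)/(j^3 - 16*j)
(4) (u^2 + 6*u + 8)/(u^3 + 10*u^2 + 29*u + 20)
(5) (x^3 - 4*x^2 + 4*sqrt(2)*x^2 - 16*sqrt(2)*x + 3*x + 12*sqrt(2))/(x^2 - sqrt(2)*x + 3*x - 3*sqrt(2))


(1) = (p - 1)/(p + 7)
(2) = (12*v^2 + 4*v*w - w^2)/(v - w)
(3) = (j - 1)/(j + 4)
(4) = (u + 2)/(u^2 + 6*u + 5)
(5) = (x^3 + x^2*(-4 + 4*sqrt(2)) + x*(3 - 16*sqrt(2)) + 12*sqrt(2))/(x^2 + x*(3 - sqrt(2)) - 3*sqrt(2))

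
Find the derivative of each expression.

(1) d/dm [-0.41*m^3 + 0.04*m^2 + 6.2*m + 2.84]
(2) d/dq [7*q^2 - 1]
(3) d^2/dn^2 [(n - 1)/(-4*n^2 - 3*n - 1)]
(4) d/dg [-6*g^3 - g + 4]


(1) = -1.23*m^2 + 0.08*m + 6.2
(2) = 14*q
(3) = 2*(-(n - 1)*(8*n + 3)^2 + (12*n - 1)*(4*n^2 + 3*n + 1))/(4*n^2 + 3*n + 1)^3
(4) = -18*g^2 - 1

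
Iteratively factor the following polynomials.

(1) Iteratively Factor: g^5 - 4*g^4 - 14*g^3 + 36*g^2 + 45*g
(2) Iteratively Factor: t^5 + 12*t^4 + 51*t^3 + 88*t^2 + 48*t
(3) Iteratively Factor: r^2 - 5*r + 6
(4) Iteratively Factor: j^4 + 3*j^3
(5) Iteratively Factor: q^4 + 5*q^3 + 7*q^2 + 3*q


(1) = (g)*(g^4 - 4*g^3 - 14*g^2 + 36*g + 45) = g*(g - 5)*(g^3 + g^2 - 9*g - 9) = g*(g - 5)*(g - 3)*(g^2 + 4*g + 3) = g*(g - 5)*(g - 3)*(g + 1)*(g + 3)
(2) = (t + 4)*(t^4 + 8*t^3 + 19*t^2 + 12*t) = (t + 1)*(t + 4)*(t^3 + 7*t^2 + 12*t) = (t + 1)*(t + 3)*(t + 4)*(t^2 + 4*t) = (t + 1)*(t + 3)*(t + 4)^2*(t)
(3) = (r - 3)*(r - 2)
(4) = (j + 3)*(j^3) = j*(j + 3)*(j^2) = j^2*(j + 3)*(j)
(5) = (q + 1)*(q^3 + 4*q^2 + 3*q) = (q + 1)*(q + 3)*(q^2 + q) = q*(q + 1)*(q + 3)*(q + 1)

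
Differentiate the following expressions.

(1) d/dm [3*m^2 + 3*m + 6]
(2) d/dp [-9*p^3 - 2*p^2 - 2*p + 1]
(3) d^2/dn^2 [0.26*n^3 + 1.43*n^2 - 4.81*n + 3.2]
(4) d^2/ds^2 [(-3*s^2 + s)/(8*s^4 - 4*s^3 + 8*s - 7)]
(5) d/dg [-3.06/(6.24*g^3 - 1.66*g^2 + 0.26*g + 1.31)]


(1) = 6*m + 3
(2) = -27*p^2 - 4*p - 2
(3) = 1.56*n + 2.86
(4) = 2*(-576*s^8 + 672*s^7 - 304*s^6 + 1200*s^5 - 2496*s^4 + 1180*s^3 - 168*s^2 - 91)/(512*s^12 - 768*s^11 + 384*s^10 + 1472*s^9 - 2880*s^8 + 1728*s^7 + 1200*s^6 - 3456*s^5 + 2520*s^4 - 76*s^3 - 1344*s^2 + 1176*s - 343)
(5) = (57.2832*g^2 - 10.1592*g + 0.7956)/(6.24*g^3 - 1.66*g^2 + 0.26*g + 1.31)^2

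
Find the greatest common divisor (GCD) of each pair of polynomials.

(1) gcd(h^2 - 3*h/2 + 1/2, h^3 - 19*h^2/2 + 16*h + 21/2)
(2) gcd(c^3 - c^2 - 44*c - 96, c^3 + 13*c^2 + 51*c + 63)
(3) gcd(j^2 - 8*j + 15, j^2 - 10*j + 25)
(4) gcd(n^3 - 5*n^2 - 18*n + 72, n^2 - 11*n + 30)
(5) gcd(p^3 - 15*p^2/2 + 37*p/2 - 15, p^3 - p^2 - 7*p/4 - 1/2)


(1) = gcd((h - 1)*(h - 1/2), (h - 7)*(h - 3)*(h + 1/2)) = 1
(2) = c + 3
(3) = gcd((j - 5)*(j - 3), (j - 5)^2) = j - 5
(4) = n - 6
(5) = gcd((p - 3)*(p - 5/2)*(p - 2), (p - 2)*(p + 1/2)^2) = p - 2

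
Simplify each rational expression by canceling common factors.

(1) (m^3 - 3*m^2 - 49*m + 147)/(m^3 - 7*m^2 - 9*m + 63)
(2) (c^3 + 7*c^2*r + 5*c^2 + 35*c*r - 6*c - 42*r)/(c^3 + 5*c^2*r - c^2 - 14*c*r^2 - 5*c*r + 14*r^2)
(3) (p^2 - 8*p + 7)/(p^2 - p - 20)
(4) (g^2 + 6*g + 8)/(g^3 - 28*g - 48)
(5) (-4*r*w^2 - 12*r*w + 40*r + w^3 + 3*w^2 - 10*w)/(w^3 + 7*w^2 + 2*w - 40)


(1) = (m + 7)/(m + 3)
(2) = (-c - 6)/(-c + 2*r)
(3) = (p^2 - 8*p + 7)/(p^2 - p - 20)
(4) = 1/(g - 6)
(5) = (-4*r + w)/(w + 4)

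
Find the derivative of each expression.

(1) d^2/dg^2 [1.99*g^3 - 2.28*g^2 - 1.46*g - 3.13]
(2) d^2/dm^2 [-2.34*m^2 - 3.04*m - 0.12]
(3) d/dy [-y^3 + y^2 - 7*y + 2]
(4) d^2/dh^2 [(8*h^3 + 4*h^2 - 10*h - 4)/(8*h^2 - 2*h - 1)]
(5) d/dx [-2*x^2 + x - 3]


(1) = 11.94*g - 4.56
(2) = -4.68000000000000
(3) = -3*y^2 + 2*y - 7
(4) = 48*(-20*h^3 - 26*h^2 - h - 1)/(512*h^6 - 384*h^5 - 96*h^4 + 88*h^3 + 12*h^2 - 6*h - 1)
(5) = 1 - 4*x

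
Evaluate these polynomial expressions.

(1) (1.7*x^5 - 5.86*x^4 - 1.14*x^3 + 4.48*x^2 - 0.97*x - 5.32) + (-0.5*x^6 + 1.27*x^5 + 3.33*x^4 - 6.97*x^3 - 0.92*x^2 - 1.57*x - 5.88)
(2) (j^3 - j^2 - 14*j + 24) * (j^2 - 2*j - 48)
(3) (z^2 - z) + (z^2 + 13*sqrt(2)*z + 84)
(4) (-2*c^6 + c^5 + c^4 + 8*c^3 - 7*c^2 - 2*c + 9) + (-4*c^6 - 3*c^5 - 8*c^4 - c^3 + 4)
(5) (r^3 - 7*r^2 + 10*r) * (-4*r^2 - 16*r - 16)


(1) = -0.5*x^6 + 2.97*x^5 - 2.53*x^4 - 8.11*x^3 + 3.56*x^2 - 2.54*x - 11.2
(2) = j^5 - 3*j^4 - 60*j^3 + 100*j^2 + 624*j - 1152
(3) = 2*z^2 - z + 13*sqrt(2)*z + 84
(4) = -6*c^6 - 2*c^5 - 7*c^4 + 7*c^3 - 7*c^2 - 2*c + 13
(5) = -4*r^5 + 12*r^4 + 56*r^3 - 48*r^2 - 160*r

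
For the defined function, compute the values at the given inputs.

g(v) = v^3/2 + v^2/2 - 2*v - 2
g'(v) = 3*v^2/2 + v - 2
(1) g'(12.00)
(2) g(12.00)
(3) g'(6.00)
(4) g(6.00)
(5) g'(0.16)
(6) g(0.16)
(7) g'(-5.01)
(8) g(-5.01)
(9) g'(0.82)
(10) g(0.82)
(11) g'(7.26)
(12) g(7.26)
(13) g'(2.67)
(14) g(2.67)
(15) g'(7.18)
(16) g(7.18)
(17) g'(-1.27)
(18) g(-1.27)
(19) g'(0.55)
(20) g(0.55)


(1) = 226.00
(2) = 910.00
(3) = 58.00
(4) = 112.00
(5) = -1.80
(6) = -2.31
(7) = 30.64
(8) = -42.31
(9) = -0.17
(10) = -3.03
(11) = 84.32
(12) = 201.16
(13) = 11.36
(14) = 5.74
(15) = 82.51
(16) = 194.49
(17) = -0.85
(18) = 0.32
(19) = -1.00
(20) = -2.87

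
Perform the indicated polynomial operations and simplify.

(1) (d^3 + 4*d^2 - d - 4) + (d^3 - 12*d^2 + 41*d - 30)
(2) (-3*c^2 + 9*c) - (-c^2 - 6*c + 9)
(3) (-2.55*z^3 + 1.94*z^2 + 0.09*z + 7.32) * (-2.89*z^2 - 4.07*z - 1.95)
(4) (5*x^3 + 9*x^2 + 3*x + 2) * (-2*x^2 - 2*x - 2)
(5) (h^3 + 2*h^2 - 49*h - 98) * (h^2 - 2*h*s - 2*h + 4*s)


(1) = 2*d^3 - 8*d^2 + 40*d - 34
(2) = -2*c^2 + 15*c - 9
(3) = 7.3695*z^5 + 4.7719*z^4 - 3.1834*z^3 - 25.3041*z^2 - 29.9679*z - 14.274
(4) = -10*x^5 - 28*x^4 - 34*x^3 - 28*x^2 - 10*x - 4
(5) = h^5 - 2*h^4*s - 53*h^3 + 106*h^2*s + 196*h - 392*s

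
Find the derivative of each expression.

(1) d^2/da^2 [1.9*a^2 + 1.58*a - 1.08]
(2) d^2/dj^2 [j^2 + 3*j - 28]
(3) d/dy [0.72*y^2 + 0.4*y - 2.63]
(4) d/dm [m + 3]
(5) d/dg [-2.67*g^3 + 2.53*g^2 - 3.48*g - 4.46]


(1) = 3.80000000000000
(2) = 2
(3) = 1.44*y + 0.4
(4) = 1
(5) = -8.01*g^2 + 5.06*g - 3.48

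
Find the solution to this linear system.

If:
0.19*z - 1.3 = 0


Then:
z = 6.84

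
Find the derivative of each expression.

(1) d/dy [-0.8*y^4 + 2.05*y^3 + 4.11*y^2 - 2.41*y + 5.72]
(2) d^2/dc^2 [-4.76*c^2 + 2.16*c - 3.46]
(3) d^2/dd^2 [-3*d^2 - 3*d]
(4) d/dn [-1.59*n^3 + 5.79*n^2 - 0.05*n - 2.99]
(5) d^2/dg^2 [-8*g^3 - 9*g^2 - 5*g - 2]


(1) = -3.2*y^3 + 6.15*y^2 + 8.22*y - 2.41
(2) = -9.52000000000000
(3) = -6
(4) = -4.77*n^2 + 11.58*n - 0.05
(5) = -48*g - 18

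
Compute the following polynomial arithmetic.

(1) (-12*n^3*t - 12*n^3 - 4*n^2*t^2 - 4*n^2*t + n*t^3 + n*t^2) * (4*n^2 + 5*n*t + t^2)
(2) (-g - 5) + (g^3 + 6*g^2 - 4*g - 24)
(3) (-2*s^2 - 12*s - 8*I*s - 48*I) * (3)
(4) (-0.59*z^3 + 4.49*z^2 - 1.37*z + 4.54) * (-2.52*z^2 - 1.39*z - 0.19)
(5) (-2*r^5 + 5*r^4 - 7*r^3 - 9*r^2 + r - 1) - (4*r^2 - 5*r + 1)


(1) = -48*n^5*t - 48*n^5 - 76*n^4*t^2 - 76*n^4*t - 28*n^3*t^3 - 28*n^3*t^2 + n^2*t^4 + n^2*t^3 + n*t^5 + n*t^4
(2) = g^3 + 6*g^2 - 5*g - 29
(3) = -6*s^2 - 36*s - 24*I*s - 144*I
(4) = 1.4868*z^5 - 10.4947*z^4 - 2.6766*z^3 - 10.3896*z^2 - 6.0503*z - 0.8626
(5) = -2*r^5 + 5*r^4 - 7*r^3 - 13*r^2 + 6*r - 2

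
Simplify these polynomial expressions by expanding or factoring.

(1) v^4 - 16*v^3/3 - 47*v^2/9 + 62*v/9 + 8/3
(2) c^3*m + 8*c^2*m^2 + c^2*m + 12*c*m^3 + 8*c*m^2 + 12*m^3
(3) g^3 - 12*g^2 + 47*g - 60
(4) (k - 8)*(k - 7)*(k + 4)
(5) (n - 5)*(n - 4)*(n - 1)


(1) = (v - 6)*(v - 1)*(v + 1/3)*(v + 4/3)
(2) = (c + 2*m)*(c + 6*m)*(c*m + m)
(3) = (g - 5)*(g - 4)*(g - 3)
(4) = k^3 - 11*k^2 - 4*k + 224
(5) = n^3 - 10*n^2 + 29*n - 20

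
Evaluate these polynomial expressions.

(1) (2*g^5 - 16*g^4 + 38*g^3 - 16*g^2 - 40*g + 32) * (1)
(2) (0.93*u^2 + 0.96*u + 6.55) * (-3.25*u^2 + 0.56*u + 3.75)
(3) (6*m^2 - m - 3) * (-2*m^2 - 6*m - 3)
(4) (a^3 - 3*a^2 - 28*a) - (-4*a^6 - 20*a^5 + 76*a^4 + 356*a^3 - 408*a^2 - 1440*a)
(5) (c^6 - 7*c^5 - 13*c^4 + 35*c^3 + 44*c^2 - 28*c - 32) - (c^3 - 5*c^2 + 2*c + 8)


(1) = 2*g^5 - 16*g^4 + 38*g^3 - 16*g^2 - 40*g + 32
(2) = -3.0225*u^4 - 2.5992*u^3 - 17.2624*u^2 + 7.268*u + 24.5625
(3) = -12*m^4 - 34*m^3 - 6*m^2 + 21*m + 9
(4) = 4*a^6 + 20*a^5 - 76*a^4 - 355*a^3 + 405*a^2 + 1412*a
(5) = c^6 - 7*c^5 - 13*c^4 + 34*c^3 + 49*c^2 - 30*c - 40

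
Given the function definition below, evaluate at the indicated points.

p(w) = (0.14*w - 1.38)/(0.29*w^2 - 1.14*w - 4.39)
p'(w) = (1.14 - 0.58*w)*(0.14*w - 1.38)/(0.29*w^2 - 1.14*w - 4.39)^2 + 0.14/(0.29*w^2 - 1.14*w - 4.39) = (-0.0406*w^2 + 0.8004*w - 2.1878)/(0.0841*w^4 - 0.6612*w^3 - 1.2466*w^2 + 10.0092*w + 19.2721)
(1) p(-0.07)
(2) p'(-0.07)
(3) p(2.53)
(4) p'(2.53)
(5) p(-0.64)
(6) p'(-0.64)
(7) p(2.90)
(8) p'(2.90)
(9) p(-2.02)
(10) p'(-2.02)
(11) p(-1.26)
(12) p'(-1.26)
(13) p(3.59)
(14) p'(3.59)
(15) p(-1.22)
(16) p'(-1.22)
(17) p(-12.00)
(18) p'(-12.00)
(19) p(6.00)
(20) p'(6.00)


(1) = 0.32
(2) = -0.12
(3) = 0.19
(4) = -0.01
(5) = 0.41
(6) = -0.22
(7) = 0.19
(8) = -0.01
(9) = 1.84
(10) = -4.86
(11) = 0.62
(12) = -0.52
(13) = 0.18
(14) = 0.01
(15) = 0.60
(16) = -0.49
(17) = -0.06
(18) = -0.01
(19) = 0.68
(20) = 1.85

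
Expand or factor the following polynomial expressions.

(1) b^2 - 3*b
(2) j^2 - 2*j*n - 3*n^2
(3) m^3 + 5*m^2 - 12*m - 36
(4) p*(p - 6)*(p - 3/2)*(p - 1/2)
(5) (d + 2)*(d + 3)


(1) = b*(b - 3)
(2) = (j - 3*n)*(j + n)
(3) = (m - 3)*(m + 2)*(m + 6)
(4) = p^4 - 8*p^3 + 51*p^2/4 - 9*p/2
(5) = d^2 + 5*d + 6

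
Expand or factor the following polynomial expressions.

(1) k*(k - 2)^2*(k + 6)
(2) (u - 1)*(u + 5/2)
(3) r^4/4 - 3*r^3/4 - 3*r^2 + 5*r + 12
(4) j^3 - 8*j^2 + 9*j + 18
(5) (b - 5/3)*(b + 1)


(1) = k^4 + 2*k^3 - 20*k^2 + 24*k
(2) = u^2 + 3*u/2 - 5/2
(3) = (r/4 + 1/2)*(r - 4)*(r - 3)*(r + 2)
(4) = (j - 6)*(j - 3)*(j + 1)
(5) = b^2 - 2*b/3 - 5/3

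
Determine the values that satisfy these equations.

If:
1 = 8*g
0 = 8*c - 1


Then:
c = 1/8
g = 1/8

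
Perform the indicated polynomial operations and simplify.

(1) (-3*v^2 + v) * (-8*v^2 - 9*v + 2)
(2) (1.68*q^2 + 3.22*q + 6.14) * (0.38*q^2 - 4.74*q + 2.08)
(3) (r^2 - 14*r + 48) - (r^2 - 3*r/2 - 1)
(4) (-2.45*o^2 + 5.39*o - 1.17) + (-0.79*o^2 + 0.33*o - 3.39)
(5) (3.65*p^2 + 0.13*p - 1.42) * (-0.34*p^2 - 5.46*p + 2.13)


(1) = 24*v^4 + 19*v^3 - 15*v^2 + 2*v
(2) = 0.6384*q^4 - 6.7396*q^3 - 9.4352*q^2 - 22.406*q + 12.7712
(3) = 49 - 25*r/2
(4) = -3.24*o^2 + 5.72*o - 4.56
(5) = -1.241*p^4 - 19.9732*p^3 + 7.5475*p^2 + 8.0301*p - 3.0246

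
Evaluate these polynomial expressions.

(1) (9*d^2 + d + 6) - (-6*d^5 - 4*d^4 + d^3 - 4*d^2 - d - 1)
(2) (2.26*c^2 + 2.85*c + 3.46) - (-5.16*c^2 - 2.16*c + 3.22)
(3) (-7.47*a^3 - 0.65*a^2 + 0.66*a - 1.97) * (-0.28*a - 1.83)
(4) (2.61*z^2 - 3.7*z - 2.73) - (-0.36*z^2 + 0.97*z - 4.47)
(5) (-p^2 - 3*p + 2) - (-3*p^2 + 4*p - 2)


(1) = 6*d^5 + 4*d^4 - d^3 + 13*d^2 + 2*d + 7
(2) = 7.42*c^2 + 5.01*c + 0.24
(3) = 2.0916*a^4 + 13.8521*a^3 + 1.0047*a^2 - 0.6562*a + 3.6051
(4) = 2.97*z^2 - 4.67*z + 1.74
(5) = 2*p^2 - 7*p + 4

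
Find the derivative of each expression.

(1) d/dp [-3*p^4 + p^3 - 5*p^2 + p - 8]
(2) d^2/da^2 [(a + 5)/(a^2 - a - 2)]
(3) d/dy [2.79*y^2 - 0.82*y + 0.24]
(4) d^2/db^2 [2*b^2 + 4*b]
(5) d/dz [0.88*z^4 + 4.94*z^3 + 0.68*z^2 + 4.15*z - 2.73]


(1) = -12*p^3 + 3*p^2 - 10*p + 1
(2) = 2*((-3*a - 4)*(-a^2 + a + 2) - (a + 5)*(2*a - 1)^2)/(-a^2 + a + 2)^3
(3) = 5.58*y - 0.82
(4) = 4
(5) = 3.52*z^3 + 14.82*z^2 + 1.36*z + 4.15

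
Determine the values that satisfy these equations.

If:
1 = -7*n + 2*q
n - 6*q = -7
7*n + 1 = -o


Then:
n = 1/5
o = -12/5
q = 6/5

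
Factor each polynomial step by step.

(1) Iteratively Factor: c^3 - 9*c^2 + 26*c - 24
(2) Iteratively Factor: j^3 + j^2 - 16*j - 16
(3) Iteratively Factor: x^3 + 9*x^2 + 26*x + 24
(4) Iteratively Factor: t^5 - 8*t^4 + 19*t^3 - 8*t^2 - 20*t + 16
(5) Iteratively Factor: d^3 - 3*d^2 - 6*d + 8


(1) = (c - 4)*(c^2 - 5*c + 6) = (c - 4)*(c - 2)*(c - 3)
(2) = (j - 4)*(j^2 + 5*j + 4) = (j - 4)*(j + 4)*(j + 1)
(3) = (x + 4)*(x^2 + 5*x + 6) = (x + 3)*(x + 4)*(x + 2)
(4) = (t - 1)*(t^4 - 7*t^3 + 12*t^2 + 4*t - 16) = (t - 2)*(t - 1)*(t^3 - 5*t^2 + 2*t + 8) = (t - 2)*(t - 1)*(t + 1)*(t^2 - 6*t + 8) = (t - 4)*(t - 2)*(t - 1)*(t + 1)*(t - 2)
(5) = (d + 2)*(d^2 - 5*d + 4) = (d - 4)*(d + 2)*(d - 1)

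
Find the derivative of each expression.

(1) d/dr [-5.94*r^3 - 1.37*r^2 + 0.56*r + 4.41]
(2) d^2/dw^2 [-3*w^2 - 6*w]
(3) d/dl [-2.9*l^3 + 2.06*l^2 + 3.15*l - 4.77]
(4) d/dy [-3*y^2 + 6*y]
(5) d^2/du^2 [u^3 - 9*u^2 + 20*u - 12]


(1) = -17.82*r^2 - 2.74*r + 0.56
(2) = -6
(3) = -8.7*l^2 + 4.12*l + 3.15
(4) = 6 - 6*y
(5) = 6*u - 18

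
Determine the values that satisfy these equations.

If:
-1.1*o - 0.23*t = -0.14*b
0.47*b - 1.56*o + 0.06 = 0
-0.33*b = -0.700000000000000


Then:
b = 2.12
o = 0.68
t = -1.95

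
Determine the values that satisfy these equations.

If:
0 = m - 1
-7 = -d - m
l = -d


Then:
d = 6
l = -6
m = 1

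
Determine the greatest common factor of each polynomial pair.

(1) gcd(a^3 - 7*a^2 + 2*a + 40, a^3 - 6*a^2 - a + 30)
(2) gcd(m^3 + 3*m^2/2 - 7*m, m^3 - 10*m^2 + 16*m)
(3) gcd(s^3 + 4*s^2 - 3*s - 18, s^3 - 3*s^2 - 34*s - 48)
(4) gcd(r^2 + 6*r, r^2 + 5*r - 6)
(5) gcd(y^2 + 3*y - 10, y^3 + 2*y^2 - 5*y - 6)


(1) = gcd((a - 5)*(a - 4)*(a + 2), (a - 5)*(a - 3)*(a + 2)) = a^2 - 3*a - 10
(2) = gcd(m*(m - 2)*(m + 7/2), m*(m - 8)*(m - 2)) = m^2 - 2*m
(3) = gcd((s - 2)*(s + 3)^2, (s - 8)*(s + 2)*(s + 3)) = s + 3
(4) = r + 6
(5) = y - 2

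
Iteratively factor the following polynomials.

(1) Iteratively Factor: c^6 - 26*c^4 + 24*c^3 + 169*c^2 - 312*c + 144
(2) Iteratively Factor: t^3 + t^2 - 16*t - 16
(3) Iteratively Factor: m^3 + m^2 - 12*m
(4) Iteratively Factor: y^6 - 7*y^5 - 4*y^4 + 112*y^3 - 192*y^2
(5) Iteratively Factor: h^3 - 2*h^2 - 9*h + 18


(1) = (c - 1)*(c^5 + c^4 - 25*c^3 - c^2 + 168*c - 144) = (c - 3)*(c - 1)*(c^4 + 4*c^3 - 13*c^2 - 40*c + 48) = (c - 3)*(c - 1)^2*(c^3 + 5*c^2 - 8*c - 48) = (c - 3)*(c - 1)^2*(c + 4)*(c^2 + c - 12) = (c - 3)*(c - 1)^2*(c + 4)^2*(c - 3)
(2) = (t + 4)*(t^2 - 3*t - 4) = (t - 4)*(t + 4)*(t + 1)
(3) = (m)*(m^2 + m - 12) = m*(m - 3)*(m + 4)
(4) = (y)*(y^5 - 7*y^4 - 4*y^3 + 112*y^2 - 192*y) = y*(y - 4)*(y^4 - 3*y^3 - 16*y^2 + 48*y) = y^2*(y - 4)*(y^3 - 3*y^2 - 16*y + 48) = y^2*(y - 4)*(y + 4)*(y^2 - 7*y + 12) = y^2*(y - 4)*(y - 3)*(y + 4)*(y - 4)
(5) = (h - 3)*(h^2 + h - 6) = (h - 3)*(h + 3)*(h - 2)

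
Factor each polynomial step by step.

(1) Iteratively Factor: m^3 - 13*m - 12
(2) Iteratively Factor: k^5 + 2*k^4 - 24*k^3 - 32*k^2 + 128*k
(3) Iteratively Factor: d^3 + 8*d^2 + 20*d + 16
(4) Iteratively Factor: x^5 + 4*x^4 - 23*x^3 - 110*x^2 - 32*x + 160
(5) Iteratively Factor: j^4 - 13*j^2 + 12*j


(1) = (m - 4)*(m^2 + 4*m + 3) = (m - 4)*(m + 1)*(m + 3)
(2) = (k)*(k^4 + 2*k^3 - 24*k^2 - 32*k + 128) = k*(k - 4)*(k^3 + 6*k^2 - 32) = k*(k - 4)*(k + 4)*(k^2 + 2*k - 8) = k*(k - 4)*(k + 4)^2*(k - 2)
(3) = (d + 4)*(d^2 + 4*d + 4) = (d + 2)*(d + 4)*(d + 2)
(4) = (x - 1)*(x^4 + 5*x^3 - 18*x^2 - 128*x - 160) = (x - 1)*(x + 2)*(x^3 + 3*x^2 - 24*x - 80) = (x - 1)*(x + 2)*(x + 4)*(x^2 - x - 20) = (x - 1)*(x + 2)*(x + 4)^2*(x - 5)
(5) = (j)*(j^3 - 13*j + 12) = j*(j - 1)*(j^2 + j - 12) = j*(j - 3)*(j - 1)*(j + 4)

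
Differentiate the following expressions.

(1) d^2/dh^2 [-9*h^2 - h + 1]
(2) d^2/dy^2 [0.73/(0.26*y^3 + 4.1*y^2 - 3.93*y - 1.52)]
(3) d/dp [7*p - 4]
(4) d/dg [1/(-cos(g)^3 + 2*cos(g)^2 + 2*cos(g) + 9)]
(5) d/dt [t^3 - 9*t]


(1) = -18
(2) = (-(1.1388*y + 5.986)*(0.26*y^3 + 4.1*y^2 - 3.93*y - 1.52) + 0.73*(0.78*y^2 + 8.2*y - 3.93)*(1.56*y^2 + 16.4*y - 7.86))/(0.26*y^3 + 4.1*y^2 - 3.93*y - 1.52)^3
(3) = 7
(4) = (-3*cos(g)^2 + 4*cos(g) + 2)*sin(g)/(-cos(g)^3 + 2*cos(g)^2 + 2*cos(g) + 9)^2
(5) = 3*t^2 - 9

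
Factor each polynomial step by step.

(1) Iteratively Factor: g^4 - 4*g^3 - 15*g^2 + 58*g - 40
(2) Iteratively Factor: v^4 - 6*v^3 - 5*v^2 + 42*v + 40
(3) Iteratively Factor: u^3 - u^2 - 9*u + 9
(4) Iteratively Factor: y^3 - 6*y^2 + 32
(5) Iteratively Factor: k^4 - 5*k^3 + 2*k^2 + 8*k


(1) = (g - 2)*(g^3 - 2*g^2 - 19*g + 20) = (g - 5)*(g - 2)*(g^2 + 3*g - 4) = (g - 5)*(g - 2)*(g + 4)*(g - 1)
(2) = (v + 1)*(v^3 - 7*v^2 + 2*v + 40) = (v - 4)*(v + 1)*(v^2 - 3*v - 10) = (v - 5)*(v - 4)*(v + 1)*(v + 2)
(3) = (u - 1)*(u^2 - 9) = (u - 1)*(u + 3)*(u - 3)
(4) = (y + 2)*(y^2 - 8*y + 16) = (y - 4)*(y + 2)*(y - 4)
(5) = (k - 4)*(k^3 - k^2 - 2*k) = (k - 4)*(k - 2)*(k^2 + k) = k*(k - 4)*(k - 2)*(k + 1)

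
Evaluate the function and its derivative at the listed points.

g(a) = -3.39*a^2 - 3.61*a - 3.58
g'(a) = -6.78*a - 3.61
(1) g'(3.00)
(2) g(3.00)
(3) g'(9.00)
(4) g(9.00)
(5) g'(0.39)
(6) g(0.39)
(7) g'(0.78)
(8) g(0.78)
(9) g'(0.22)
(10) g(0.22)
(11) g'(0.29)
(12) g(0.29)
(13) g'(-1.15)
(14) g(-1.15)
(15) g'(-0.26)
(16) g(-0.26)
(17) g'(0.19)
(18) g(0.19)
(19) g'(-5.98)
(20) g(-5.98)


(1) = -23.95
(2) = -44.92
(3) = -64.63
(4) = -310.66
(5) = -6.25
(6) = -5.50
(7) = -8.90
(8) = -8.46
(9) = -5.10
(10) = -4.54
(11) = -5.58
(12) = -4.91
(13) = 4.19
(14) = -3.91
(15) = -1.85
(16) = -2.87
(17) = -4.90
(18) = -4.39
(19) = 36.93
(20) = -103.22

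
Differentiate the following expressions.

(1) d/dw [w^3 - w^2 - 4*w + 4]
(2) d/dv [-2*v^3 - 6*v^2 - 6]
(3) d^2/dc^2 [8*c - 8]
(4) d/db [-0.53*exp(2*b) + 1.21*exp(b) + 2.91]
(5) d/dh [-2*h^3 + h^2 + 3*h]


(1) = 3*w^2 - 2*w - 4
(2) = 6*v*(-v - 2)
(3) = 0
(4) = (1.21 - 1.06*exp(b))*exp(b)
(5) = -6*h^2 + 2*h + 3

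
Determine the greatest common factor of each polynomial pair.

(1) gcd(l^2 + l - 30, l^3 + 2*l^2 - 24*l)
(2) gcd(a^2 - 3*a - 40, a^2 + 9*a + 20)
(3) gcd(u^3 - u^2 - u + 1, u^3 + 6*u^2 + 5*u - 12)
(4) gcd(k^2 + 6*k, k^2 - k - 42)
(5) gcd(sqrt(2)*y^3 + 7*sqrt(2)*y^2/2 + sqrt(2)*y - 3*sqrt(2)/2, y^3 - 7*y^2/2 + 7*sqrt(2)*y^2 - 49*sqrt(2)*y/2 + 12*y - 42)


(1) = gcd((l - 5)*(l + 6), l*(l - 4)*(l + 6)) = l + 6
(2) = a + 5
(3) = u - 1
(4) = gcd(k*(k + 6), (k - 7)*(k + 6)) = k + 6
(5) = 1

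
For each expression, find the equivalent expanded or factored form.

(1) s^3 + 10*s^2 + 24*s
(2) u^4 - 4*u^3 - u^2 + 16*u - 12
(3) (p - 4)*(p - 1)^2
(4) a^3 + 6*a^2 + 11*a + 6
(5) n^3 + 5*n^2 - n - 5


(1) = s*(s + 4)*(s + 6)
(2) = (u - 3)*(u - 2)*(u - 1)*(u + 2)
(3) = p^3 - 6*p^2 + 9*p - 4
(4) = (a + 1)*(a + 2)*(a + 3)
(5) = (n - 1)*(n + 1)*(n + 5)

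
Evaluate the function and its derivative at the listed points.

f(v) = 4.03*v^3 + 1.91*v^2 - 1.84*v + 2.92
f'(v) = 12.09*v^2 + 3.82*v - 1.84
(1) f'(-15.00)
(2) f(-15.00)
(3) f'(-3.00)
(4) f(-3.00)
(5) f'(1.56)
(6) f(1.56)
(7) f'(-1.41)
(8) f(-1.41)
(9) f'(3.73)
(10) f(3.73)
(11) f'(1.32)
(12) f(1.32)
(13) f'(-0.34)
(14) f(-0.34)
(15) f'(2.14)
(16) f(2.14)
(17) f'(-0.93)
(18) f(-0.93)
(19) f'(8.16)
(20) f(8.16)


(1) = 2661.11
(2) = -13140.98
(3) = 95.51
(4) = -83.18
(5) = 33.54
(6) = 20.00
(7) = 16.81
(8) = -1.99
(9) = 180.62
(10) = 231.77
(11) = 24.27
(12) = 13.09
(13) = -1.74
(14) = 3.61
(15) = 61.70
(16) = 47.22
(17) = 5.06
(18) = 3.04
(19) = 834.35
(20) = 2304.74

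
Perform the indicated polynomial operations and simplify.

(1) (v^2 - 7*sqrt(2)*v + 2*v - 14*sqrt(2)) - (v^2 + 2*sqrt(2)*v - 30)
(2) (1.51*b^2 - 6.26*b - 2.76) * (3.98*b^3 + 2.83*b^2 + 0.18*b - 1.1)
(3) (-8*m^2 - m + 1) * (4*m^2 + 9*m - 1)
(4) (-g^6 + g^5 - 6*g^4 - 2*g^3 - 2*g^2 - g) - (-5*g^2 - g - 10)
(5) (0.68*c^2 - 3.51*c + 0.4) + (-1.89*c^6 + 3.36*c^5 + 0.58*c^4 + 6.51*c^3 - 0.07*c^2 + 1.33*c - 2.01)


(1) = -9*sqrt(2)*v + 2*v - 14*sqrt(2) + 30
(2) = 6.0098*b^5 - 20.6415*b^4 - 28.4288*b^3 - 10.5986*b^2 + 6.3892*b + 3.036
(3) = -32*m^4 - 76*m^3 + 3*m^2 + 10*m - 1
(4) = -g^6 + g^5 - 6*g^4 - 2*g^3 + 3*g^2 + 10
(5) = -1.89*c^6 + 3.36*c^5 + 0.58*c^4 + 6.51*c^3 + 0.61*c^2 - 2.18*c - 1.61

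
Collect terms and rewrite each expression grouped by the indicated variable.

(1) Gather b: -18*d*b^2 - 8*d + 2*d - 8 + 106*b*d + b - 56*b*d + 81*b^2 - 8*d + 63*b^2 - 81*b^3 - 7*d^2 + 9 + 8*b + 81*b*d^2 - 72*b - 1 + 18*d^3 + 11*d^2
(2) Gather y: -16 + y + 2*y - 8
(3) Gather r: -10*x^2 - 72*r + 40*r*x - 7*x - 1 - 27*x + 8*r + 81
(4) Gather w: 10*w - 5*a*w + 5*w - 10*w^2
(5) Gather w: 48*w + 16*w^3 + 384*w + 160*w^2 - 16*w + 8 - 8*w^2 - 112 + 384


(1) = -81*b^3 + b^2*(144 - 18*d) + b*(81*d^2 + 50*d - 63) + 18*d^3 + 4*d^2 - 14*d
(2) = 3*y - 24
(3) = r*(40*x - 64) - 10*x^2 - 34*x + 80
(4) = -10*w^2 + w*(15 - 5*a)
(5) = 16*w^3 + 152*w^2 + 416*w + 280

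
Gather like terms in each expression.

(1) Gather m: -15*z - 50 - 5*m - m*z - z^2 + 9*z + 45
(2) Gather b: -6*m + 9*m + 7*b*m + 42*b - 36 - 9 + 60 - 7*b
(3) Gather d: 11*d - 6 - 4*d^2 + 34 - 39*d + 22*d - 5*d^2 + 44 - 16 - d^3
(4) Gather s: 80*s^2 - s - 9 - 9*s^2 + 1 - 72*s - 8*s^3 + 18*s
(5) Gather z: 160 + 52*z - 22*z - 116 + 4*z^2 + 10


(1) = m*(-z - 5) - z^2 - 6*z - 5
(2) = b*(7*m + 35) + 3*m + 15
(3) = -d^3 - 9*d^2 - 6*d + 56
(4) = -8*s^3 + 71*s^2 - 55*s - 8
(5) = 4*z^2 + 30*z + 54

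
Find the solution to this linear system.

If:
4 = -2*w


Then:
w = -2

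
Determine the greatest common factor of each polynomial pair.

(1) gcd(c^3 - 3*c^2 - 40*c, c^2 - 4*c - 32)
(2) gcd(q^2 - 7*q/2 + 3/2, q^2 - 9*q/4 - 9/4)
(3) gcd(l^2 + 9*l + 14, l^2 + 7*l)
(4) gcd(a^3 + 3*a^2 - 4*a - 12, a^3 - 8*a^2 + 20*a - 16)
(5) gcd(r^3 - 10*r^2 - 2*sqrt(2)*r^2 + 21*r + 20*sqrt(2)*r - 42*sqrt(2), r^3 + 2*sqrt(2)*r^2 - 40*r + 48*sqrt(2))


(1) = c - 8
(2) = q - 3
(3) = gcd((l + 2)*(l + 7), l*(l + 7)) = l + 7
(4) = a - 2
(5) = gcd((r - 7)*(r - 3)*(r - 2*sqrt(2)), (r - 2*sqrt(2))^2*(r + 6*sqrt(2))) = r - 2*sqrt(2)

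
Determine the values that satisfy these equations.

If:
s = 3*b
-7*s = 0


Then:
b = 0
s = 0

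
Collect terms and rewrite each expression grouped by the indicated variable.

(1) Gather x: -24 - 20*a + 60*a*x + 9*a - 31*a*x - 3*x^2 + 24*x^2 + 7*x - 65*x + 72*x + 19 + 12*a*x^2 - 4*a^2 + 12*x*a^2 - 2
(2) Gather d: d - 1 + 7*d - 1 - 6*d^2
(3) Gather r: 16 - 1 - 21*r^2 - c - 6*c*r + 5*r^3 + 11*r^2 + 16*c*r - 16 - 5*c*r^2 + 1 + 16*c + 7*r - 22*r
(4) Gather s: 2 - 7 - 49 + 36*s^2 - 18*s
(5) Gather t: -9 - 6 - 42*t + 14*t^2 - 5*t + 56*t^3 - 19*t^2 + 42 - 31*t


(1) = -4*a^2 - 11*a + x^2*(12*a + 21) + x*(12*a^2 + 29*a + 14) - 7
(2) = -6*d^2 + 8*d - 2
(3) = 15*c + 5*r^3 + r^2*(-5*c - 10) + r*(10*c - 15)
(4) = 36*s^2 - 18*s - 54
(5) = 56*t^3 - 5*t^2 - 78*t + 27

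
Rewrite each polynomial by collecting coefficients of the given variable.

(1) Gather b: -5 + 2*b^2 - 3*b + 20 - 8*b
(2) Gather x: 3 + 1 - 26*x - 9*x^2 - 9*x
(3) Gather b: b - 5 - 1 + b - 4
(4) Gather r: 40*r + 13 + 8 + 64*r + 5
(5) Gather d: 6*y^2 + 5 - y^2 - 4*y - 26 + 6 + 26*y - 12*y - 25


(1) = 2*b^2 - 11*b + 15
(2) = -9*x^2 - 35*x + 4
(3) = 2*b - 10
(4) = 104*r + 26
(5) = 5*y^2 + 10*y - 40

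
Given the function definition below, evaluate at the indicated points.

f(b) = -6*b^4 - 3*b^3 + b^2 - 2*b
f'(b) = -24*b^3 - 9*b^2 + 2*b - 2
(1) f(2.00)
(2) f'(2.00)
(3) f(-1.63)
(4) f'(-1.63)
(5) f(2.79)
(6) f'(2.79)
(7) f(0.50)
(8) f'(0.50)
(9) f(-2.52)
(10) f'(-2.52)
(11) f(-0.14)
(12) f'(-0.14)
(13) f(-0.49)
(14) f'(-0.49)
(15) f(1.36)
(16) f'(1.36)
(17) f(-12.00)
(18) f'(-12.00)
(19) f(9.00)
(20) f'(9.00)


(1) = -120.00
(2) = -226.00
(3) = -23.45
(4) = 74.77
(5) = -426.50
(6) = -587.70
(7) = -1.50
(8) = -6.25
(9) = -182.57
(10) = 319.88
(11) = 0.31
(12) = -2.39
(13) = 1.23
(14) = -2.32
(15) = -28.94
(16) = -76.30
(17) = -119064.00
(18) = 40150.00
(19) = -41490.00
(20) = -18209.00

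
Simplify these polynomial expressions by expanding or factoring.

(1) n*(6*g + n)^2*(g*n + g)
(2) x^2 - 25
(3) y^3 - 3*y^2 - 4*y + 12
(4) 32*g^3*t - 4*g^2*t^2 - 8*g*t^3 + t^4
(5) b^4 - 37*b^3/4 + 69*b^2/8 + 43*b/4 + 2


(1) = 36*g^3*n^2 + 36*g^3*n + 12*g^2*n^3 + 12*g^2*n^2 + g*n^4 + g*n^3
(2) = (x - 5)*(x + 5)
(3) = (y - 3)*(y - 2)*(y + 2)
(4) = t*(-8*g + t)*(-2*g + t)*(2*g + t)
(5) = (b - 8)*(b - 2)*(b + 1/4)*(b + 1/2)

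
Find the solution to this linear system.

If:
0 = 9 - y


Then:
y = 9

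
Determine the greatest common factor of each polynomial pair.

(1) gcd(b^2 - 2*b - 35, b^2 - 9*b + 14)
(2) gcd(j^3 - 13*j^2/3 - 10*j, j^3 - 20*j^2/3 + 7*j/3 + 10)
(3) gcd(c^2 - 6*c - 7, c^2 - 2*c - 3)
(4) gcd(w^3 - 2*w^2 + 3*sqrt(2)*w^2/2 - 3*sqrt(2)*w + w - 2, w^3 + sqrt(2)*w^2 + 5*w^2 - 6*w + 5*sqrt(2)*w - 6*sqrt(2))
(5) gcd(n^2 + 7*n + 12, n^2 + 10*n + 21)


(1) = gcd((b - 7)*(b + 5), (b - 7)*(b - 2)) = b - 7
(2) = j - 6
(3) = gcd((c - 7)*(c + 1), (c - 3)*(c + 1)) = c + 1
(4) = w + sqrt(2)
(5) = n + 3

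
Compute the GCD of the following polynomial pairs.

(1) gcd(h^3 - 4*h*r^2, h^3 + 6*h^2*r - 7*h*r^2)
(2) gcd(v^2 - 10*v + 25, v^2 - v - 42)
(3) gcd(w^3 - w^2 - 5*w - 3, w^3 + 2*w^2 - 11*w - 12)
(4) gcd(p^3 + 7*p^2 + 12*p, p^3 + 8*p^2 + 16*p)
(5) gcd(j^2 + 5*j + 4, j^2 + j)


(1) = gcd(h*(h - 2*r)*(h + 2*r), h*(h - r)*(h + 7*r)) = h
(2) = gcd((v - 5)^2, (v - 7)*(v + 6)) = 1
(3) = gcd((w - 3)*(w + 1)^2, (w - 3)*(w + 1)*(w + 4)) = w^2 - 2*w - 3
(4) = gcd(p*(p + 3)*(p + 4), p*(p + 4)^2) = p^2 + 4*p
(5) = gcd((j + 1)*(j + 4), j*(j + 1)) = j + 1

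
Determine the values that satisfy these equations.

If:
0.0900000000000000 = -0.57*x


Then:
x = -0.16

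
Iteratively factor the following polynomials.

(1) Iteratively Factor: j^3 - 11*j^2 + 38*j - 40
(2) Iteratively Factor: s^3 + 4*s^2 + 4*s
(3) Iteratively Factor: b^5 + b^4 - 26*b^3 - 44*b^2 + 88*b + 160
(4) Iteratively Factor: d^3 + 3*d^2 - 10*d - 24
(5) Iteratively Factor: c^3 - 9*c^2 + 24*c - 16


(1) = (j - 5)*(j^2 - 6*j + 8) = (j - 5)*(j - 4)*(j - 2)
(2) = (s)*(s^2 + 4*s + 4) = s*(s + 2)*(s + 2)
(3) = (b - 5)*(b^4 + 6*b^3 + 4*b^2 - 24*b - 32) = (b - 5)*(b + 2)*(b^3 + 4*b^2 - 4*b - 16) = (b - 5)*(b + 2)^2*(b^2 + 2*b - 8) = (b - 5)*(b - 2)*(b + 2)^2*(b + 4)
(4) = (d - 3)*(d^2 + 6*d + 8) = (d - 3)*(d + 2)*(d + 4)
(5) = (c - 1)*(c^2 - 8*c + 16) = (c - 4)*(c - 1)*(c - 4)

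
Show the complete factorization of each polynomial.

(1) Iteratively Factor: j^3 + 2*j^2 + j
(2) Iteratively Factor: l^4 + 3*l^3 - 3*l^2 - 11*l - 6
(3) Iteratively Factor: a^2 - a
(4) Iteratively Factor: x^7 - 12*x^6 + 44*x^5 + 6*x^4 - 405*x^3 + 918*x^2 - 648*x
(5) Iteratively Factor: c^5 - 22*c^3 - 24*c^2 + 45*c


(1) = (j + 1)*(j^2 + j) = j*(j + 1)*(j + 1)
(2) = (l + 3)*(l^3 - 3*l - 2) = (l + 1)*(l + 3)*(l^2 - l - 2) = (l + 1)^2*(l + 3)*(l - 2)
(3) = (a)*(a - 1)
(4) = (x - 3)*(x^6 - 9*x^5 + 17*x^4 + 57*x^3 - 234*x^2 + 216*x) = (x - 3)^2*(x^5 - 6*x^4 - x^3 + 54*x^2 - 72*x) = x*(x - 3)^2*(x^4 - 6*x^3 - x^2 + 54*x - 72) = x*(x - 3)^2*(x + 3)*(x^3 - 9*x^2 + 26*x - 24) = x*(x - 3)^2*(x - 2)*(x + 3)*(x^2 - 7*x + 12) = x*(x - 4)*(x - 3)^2*(x - 2)*(x + 3)*(x - 3)
(5) = (c - 1)*(c^4 + c^3 - 21*c^2 - 45*c) = c*(c - 1)*(c^3 + c^2 - 21*c - 45) = c*(c - 5)*(c - 1)*(c^2 + 6*c + 9) = c*(c - 5)*(c - 1)*(c + 3)*(c + 3)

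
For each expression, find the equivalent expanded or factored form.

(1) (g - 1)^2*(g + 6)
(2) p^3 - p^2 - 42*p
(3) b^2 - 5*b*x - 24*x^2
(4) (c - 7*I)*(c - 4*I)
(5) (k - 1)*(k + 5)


(1) = g^3 + 4*g^2 - 11*g + 6
(2) = p*(p - 7)*(p + 6)
(3) = (b - 8*x)*(b + 3*x)
(4) = c^2 - 11*I*c - 28
(5) = k^2 + 4*k - 5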